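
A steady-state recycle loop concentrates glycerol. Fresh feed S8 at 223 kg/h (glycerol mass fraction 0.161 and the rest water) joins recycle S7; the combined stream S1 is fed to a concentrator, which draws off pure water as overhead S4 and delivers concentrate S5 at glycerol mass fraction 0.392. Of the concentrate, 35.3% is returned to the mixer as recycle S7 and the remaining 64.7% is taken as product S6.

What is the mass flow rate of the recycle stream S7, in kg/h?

Overall glycerol balance (none leaves overhead): glycerol in fresh feed = glycerol in product, i.e. 223×0.161 = (1−0.353)·S5·0.392.
S5 = 35.903/(0.392×0.647) = 141.56 kg/h.
Recycle S7 = 0.353×141.56 = 49.971 kg/h.

49.97 kg/h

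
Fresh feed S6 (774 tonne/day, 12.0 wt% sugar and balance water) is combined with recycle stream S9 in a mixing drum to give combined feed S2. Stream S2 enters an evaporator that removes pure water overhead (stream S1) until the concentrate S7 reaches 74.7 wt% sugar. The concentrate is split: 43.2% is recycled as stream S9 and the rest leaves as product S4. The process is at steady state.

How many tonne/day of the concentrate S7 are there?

218.9 tonne/day

Overall sugar balance (none leaves overhead): sugar in fresh feed = sugar in product, i.e. 774×0.120 = (1−0.432)·S7·0.747.
S7 = 92.88/(0.747×0.568) = 218.9 tonne/day.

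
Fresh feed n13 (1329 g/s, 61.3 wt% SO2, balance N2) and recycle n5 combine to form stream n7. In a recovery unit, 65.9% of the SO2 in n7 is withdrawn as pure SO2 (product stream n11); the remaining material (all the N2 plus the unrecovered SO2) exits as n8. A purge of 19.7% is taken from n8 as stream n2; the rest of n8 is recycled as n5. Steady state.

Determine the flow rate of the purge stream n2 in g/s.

589.7 g/s

N2 enters only via n13 and leaves only via the purge: 1329×0.387 = 0.197×(N2 in n8), and the recovery unit passes all N2, so N2 in n7 = N2 in n8 = 2610.8 g/s.
SO2 in n7: m_A = 1329×0.613 + (1−0.197)·(1−0.659)·m_A, so m_A = 814.68/0.7262 = 1121.9 g/s.
n8 = (1−0.659)×1121.9 + 2610.8 = 2993.3 g/s.
Purge n2 = 0.197×2993.3 = 589.69 g/s.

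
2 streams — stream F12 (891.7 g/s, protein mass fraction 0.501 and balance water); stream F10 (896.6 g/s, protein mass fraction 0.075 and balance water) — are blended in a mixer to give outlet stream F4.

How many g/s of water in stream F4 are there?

1274 g/s

water out = water in = 891.7×0.499 + 896.6×0.925 = 1274.3 g/s.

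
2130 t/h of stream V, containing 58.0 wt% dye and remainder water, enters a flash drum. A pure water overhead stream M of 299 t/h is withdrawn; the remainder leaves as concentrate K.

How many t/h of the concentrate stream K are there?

Concentrate = 2130 − 299 = 1831 t/h.

1831 t/h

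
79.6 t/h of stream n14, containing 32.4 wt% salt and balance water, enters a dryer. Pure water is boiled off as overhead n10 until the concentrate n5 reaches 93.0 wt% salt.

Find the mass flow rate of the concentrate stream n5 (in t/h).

salt is conserved: 79.6×0.324 = 25.79 t/h all reports to the concentrate.
Concentrate = 25.79/(target fraction) = 27.732 t/h.

27.73 t/h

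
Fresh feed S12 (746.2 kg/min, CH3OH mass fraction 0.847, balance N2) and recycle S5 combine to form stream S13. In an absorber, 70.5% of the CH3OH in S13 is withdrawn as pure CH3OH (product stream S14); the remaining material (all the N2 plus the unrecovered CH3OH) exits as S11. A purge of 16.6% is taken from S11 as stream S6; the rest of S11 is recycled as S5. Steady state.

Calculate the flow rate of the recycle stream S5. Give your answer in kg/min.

N2 enters only via S12 and leaves only via the purge: 746.2×0.153 = 0.166×(N2 in S11), and the absorber passes all N2, so N2 in S13 = N2 in S11 = 687.76 kg/min.
CH3OH in S13: m_A = 746.2×0.847 + (1−0.166)·(1−0.705)·m_A, so m_A = 632.03/0.7540 = 838.27 kg/min.
S11 = (1−0.705)×838.27 + 687.76 = 935.05 kg/min.
Recycle S5 = (1−0.166)×935.05 = 779.83 kg/min.

779.8 kg/min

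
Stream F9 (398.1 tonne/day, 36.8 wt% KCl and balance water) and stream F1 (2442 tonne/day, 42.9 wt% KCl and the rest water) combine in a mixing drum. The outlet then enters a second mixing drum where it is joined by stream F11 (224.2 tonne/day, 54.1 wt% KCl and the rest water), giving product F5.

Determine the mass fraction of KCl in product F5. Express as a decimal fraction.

Overall, product flow = 3064.3 tonne/day.
KCl in = 398.1×0.368 + 2442×0.429 + 224.2×0.541 = 1315.4 tonne/day.
KCl fraction in F5 = 0.429.

0.429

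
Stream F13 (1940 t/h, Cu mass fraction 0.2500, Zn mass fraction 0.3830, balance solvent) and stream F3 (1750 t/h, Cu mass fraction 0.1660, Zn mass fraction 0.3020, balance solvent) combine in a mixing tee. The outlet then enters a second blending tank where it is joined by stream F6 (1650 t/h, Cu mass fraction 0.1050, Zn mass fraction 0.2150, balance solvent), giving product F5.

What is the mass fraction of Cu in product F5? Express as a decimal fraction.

0.1777

Overall, product flow = 5340 t/h.
Cu in = 1940×0.250 + 1750×0.166 + 1650×0.105 = 948.75 t/h.
Cu fraction in F5 = 0.1777.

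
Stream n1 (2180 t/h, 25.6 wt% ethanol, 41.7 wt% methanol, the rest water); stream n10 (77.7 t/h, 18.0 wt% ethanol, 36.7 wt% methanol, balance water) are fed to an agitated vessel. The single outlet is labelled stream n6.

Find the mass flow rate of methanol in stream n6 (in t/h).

methanol out = methanol in = 2180×0.417 + 77.7×0.367 = 937.58 t/h.

937.6 t/h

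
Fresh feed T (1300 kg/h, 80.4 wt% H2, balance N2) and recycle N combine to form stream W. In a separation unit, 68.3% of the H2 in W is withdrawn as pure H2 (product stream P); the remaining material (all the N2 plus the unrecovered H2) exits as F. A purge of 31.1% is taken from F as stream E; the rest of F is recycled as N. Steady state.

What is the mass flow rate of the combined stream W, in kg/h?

N2 enters only via T and leaves only via the purge: 1300×0.196 = 0.311×(N2 in F), and the separation unit passes all N2, so N2 in W = N2 in F = 819.29 kg/h.
H2 in W: m_A = 1300×0.804 + (1−0.311)·(1−0.683)·m_A, so m_A = 1045.2/0.7816 = 1337.3 kg/h.
W = 1337.3 + 819.29 = 2156.6 kg/h.

2157 kg/h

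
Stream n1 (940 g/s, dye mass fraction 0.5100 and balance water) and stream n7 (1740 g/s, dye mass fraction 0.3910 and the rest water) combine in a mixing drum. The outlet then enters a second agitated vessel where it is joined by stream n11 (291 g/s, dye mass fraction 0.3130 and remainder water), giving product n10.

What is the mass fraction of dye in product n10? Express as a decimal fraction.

0.4210

Overall, product flow = 2971 g/s.
dye in = 940×0.510 + 1740×0.391 + 291×0.313 = 1250.8 g/s.
dye fraction in n10 = 0.4210.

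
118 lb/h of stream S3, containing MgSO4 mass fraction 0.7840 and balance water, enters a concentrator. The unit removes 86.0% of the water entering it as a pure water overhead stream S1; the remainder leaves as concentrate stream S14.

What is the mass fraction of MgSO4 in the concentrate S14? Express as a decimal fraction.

0.9629

MgSO4 is not removed: 118×0.784 = 92.512 lb/h of MgSO4 enters S14.
water entering = 118×0.216 = 25.488 lb/h; overhead removed = 0.860×25.488 = 21.92 lb/h.
Concentrate = 118 − 21.92 = 96.08 lb/h.
Mass fraction = 92.512/96.08 = 0.9629.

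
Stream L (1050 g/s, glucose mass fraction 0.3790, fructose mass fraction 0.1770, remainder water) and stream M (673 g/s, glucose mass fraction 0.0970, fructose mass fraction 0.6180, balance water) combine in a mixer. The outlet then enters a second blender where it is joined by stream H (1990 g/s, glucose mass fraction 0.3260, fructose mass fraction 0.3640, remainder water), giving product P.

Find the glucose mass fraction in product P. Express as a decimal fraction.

0.2995

Overall, product flow = 3713 g/s.
glucose in = 1050×0.379 + 673×0.097 + 1990×0.326 = 1112 g/s.
glucose fraction in P = 0.2995.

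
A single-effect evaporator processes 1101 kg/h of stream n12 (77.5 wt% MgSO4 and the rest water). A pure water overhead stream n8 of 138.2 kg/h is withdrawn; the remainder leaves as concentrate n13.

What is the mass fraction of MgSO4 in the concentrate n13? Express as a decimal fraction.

0.886

MgSO4 is not removed: 1101×0.775 = 853.27 kg/h of MgSO4 enters n13.
Concentrate = 1101 − 138.2 = 962.8 kg/h.
Mass fraction = 853.27/962.8 = 0.886.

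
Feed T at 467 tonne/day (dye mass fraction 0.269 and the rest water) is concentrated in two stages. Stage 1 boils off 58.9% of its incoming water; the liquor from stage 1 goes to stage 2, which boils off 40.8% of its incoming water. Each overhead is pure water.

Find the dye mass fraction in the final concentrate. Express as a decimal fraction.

0.602

water in feed = 467×0.731 = 341.38 tonne/day.
After stage 1: water left = (1−0.589)×341.38 = 140.31; stream total = 265.93 tonne/day.
After stage 2: water left = (1−0.408)×140.31 = 83.061; final concentrate = 208.68 tonne/day.
dye fraction = 125.62/208.68 = 0.602.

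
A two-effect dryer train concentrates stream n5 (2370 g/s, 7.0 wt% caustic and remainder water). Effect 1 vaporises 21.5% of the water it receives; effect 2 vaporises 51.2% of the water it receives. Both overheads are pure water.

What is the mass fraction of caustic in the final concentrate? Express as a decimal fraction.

0.164

water in feed = 2370×0.930 = 2204.1 g/s.
After stage 1: water left = (1−0.215)×2204.1 = 1730.2; stream total = 1896.1 g/s.
After stage 2: water left = (1−0.512)×1730.2 = 844.35; final concentrate = 1010.2 g/s.
caustic fraction = 165.9/1010.2 = 0.164.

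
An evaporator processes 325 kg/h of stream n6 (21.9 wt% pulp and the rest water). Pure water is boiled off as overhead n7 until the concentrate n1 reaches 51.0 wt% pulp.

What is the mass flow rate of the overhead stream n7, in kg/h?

185.4 kg/h

pulp is conserved: 325×0.219 = 71.175 kg/h all reports to the concentrate.
Concentrate = 71.175/(target fraction) = 139.56 kg/h.
Overhead = 325 − 139.56 = 185.44 kg/h.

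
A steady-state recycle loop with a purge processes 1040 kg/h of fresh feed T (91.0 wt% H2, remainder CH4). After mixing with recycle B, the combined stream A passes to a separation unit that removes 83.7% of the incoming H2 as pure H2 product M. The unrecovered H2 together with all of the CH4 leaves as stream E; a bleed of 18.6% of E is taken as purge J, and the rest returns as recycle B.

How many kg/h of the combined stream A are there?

1594 kg/h

CH4 enters only via T and leaves only via the purge: 1040×0.090 = 0.186×(CH4 in E), and the separation unit passes all CH4, so CH4 in A = CH4 in E = 503.23 kg/h.
H2 in A: m_A = 1040×0.910 + (1−0.186)·(1−0.837)·m_A, so m_A = 946.4/0.8673 = 1091.2 kg/h.
A = 1091.2 + 503.23 = 1594.4 kg/h.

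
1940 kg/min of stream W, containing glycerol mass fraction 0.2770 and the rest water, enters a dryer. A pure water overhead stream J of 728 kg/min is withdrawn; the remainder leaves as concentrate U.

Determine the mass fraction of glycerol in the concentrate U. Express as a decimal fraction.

glycerol is not removed: 1940×0.277 = 537.38 kg/min of glycerol enters U.
Concentrate = 1940 − 728 = 1212 kg/min.
Mass fraction = 537.38/1212 = 0.4434.

0.4434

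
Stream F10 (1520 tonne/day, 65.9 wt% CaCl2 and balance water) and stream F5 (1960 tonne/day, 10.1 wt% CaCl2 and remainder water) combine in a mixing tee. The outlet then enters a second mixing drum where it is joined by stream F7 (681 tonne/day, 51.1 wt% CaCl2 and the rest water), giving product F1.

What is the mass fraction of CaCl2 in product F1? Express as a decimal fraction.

Overall, product flow = 4161 tonne/day.
CaCl2 in = 1520×0.659 + 1960×0.101 + 681×0.511 = 1547.6 tonne/day.
CaCl2 fraction in F1 = 0.372.

0.372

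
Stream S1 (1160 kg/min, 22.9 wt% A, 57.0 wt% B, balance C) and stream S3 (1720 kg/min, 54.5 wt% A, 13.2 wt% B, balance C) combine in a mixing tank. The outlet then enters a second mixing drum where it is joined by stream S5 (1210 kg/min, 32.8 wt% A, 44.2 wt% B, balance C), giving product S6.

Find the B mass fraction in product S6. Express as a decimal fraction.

0.348

Overall, product flow = 4090 kg/min.
B in = 1160×0.570 + 1720×0.132 + 1210×0.442 = 1423.1 kg/min.
B fraction in S6 = 0.348.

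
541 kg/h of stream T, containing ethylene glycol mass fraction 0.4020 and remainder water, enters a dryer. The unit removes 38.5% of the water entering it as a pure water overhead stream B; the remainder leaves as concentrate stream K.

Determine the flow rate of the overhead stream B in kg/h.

water entering = 541×0.598 = 323.52 kg/h; overhead removed = 0.385×323.52 = 124.55 kg/h.

124.6 kg/h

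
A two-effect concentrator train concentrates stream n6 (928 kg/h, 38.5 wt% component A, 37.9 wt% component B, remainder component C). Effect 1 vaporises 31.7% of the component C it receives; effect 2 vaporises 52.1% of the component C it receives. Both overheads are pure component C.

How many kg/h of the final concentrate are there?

780.6 kg/h

component C in feed = 928×0.236 = 219.01 kg/h.
After stage 1: component C left = (1−0.317)×219.01 = 149.58; stream total = 858.57 kg/h.
After stage 2: component C left = (1−0.521)×149.58 = 71.65; final concentrate = 780.64 kg/h.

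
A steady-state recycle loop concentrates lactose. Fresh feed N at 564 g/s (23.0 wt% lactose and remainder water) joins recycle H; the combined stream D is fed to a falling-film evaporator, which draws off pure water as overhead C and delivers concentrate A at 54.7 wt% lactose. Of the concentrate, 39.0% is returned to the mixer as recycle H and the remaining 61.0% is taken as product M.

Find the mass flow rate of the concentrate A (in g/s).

388.8 g/s

Overall lactose balance (none leaves overhead): lactose in fresh feed = lactose in product, i.e. 564×0.230 = (1−0.390)·A·0.547.
A = 129.72/(0.547×0.610) = 388.77 g/s.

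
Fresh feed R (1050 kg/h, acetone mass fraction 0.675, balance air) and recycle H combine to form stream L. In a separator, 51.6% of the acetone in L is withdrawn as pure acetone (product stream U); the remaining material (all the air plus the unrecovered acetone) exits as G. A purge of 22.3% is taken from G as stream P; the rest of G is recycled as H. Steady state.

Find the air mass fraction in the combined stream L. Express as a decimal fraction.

air enters only via R and leaves only via the purge: 1050×0.325 = 0.223×(air in G), and the separator passes all air, so air in L = air in G = 1530.3 kg/h.
acetone in L: m_A = 1050×0.675 + (1−0.223)·(1−0.516)·m_A, so m_A = 708.75/0.6239 = 1135.9 kg/h.
L = 1135.9 + 1530.3 = 2666.2 kg/h.
air fraction in L = 1530.3/2666.2 = 0.574.

0.574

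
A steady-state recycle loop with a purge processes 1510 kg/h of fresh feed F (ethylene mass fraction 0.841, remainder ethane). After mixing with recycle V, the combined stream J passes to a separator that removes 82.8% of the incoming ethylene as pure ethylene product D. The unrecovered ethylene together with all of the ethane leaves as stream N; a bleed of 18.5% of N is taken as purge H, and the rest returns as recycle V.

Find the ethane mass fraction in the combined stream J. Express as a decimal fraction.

0.468

ethane enters only via F and leaves only via the purge: 1510×0.159 = 0.185×(ethane in N), and the separator passes all ethane, so ethane in J = ethane in N = 1297.8 kg/h.
ethylene in J: m_A = 1510×0.841 + (1−0.185)·(1−0.828)·m_A, so m_A = 1269.9/0.8598 = 1476.9 kg/h.
J = 1476.9 + 1297.8 = 2774.7 kg/h.
ethane fraction in J = 1297.8/2774.7 = 0.468.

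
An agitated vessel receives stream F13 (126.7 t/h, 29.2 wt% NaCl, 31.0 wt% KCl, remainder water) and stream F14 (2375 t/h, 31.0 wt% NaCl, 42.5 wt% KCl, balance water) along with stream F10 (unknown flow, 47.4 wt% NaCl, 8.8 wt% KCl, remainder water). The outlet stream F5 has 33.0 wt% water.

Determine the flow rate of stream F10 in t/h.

1350 t/h

Let F10 be the unknown flow. Total out = 2501.7 + F10.
water balance: 679.8 + 0.438·F10 = 0.330·(2501.7 + F10)
(0.438 − 0.330)·F10 = 0.330×2501.7 − 679.8 = 145.76
F10 = 145.76 / 0.108 = 1349.6 t/h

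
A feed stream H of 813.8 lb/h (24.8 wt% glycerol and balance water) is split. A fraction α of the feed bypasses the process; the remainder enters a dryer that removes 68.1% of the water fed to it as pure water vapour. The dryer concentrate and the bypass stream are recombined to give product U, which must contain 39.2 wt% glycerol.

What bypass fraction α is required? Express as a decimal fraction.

0.283

All 813.8×0.248 = 201.82 lb/h of glycerol reaches U, so U = 201.82/0.392 = 514.85 lb/h and vapour = 298.95 lb/h.
The evaporator receives (1−α)·813.8 of feed at 0.752 water and removes 0.681 of that water:
0.681×0.752×(1−α)×813.8 = 298.95
(1−α) = 298.95/416.76 = 0.7173;  α = 0.2827.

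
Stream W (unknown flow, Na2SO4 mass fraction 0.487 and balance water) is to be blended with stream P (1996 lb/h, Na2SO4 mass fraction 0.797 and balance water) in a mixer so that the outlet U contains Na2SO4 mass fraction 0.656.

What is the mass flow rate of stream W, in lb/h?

Let W be the unknown flow. Total out = 1996 + W.
Na2SO4 balance: 1590.8 + 0.487·W = 0.656·(1996 + W)
(0.487 − 0.656)·W = 0.656×1996 − 1590.8 = -281.44
W = -281.44 / -0.169 = 1665.3 lb/h

1665 lb/h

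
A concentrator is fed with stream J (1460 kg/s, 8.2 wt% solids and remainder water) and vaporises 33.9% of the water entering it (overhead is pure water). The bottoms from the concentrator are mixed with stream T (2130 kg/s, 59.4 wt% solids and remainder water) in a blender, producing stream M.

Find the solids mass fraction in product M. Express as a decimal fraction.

0.4417

Vapour removed = 0.339×0.918×1460 = 454.35 kg/s; concentrate = 1005.6 kg/s.
solids reaching the mixer = 119.72 (from concentrate) + 2130×0.594 = 1384.9 kg/s.
Product flow = 1005.6 + 2130 = 3135.6 kg/s; solids fraction = 0.4417.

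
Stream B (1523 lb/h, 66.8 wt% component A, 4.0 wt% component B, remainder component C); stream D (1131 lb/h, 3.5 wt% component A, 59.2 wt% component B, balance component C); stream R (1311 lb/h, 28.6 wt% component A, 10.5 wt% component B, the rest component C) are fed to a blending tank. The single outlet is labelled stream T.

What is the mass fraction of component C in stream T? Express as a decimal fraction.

0.4199

Total flow out = 1523 + 1131 + 1311 = 3965 lb/h.
component C in = 1523×0.292 + 1131×0.373 + 1311×0.609 = 1665 lb/h.
component C mass fraction in T = 1665/3965 = 0.4199.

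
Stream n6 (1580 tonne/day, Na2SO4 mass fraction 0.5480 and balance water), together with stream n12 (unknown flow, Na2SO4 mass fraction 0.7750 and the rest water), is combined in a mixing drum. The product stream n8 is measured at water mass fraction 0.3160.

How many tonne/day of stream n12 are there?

Let n12 be the unknown flow. Total out = 1580 + n12.
water balance: 714.16 + 0.225·n12 = 0.316·(1580 + n12)
(0.225 − 0.316)·n12 = 0.316×1580 − 714.16 = -214.88
n12 = -214.88 / -0.091 = 2361.3 tonne/day

2361 tonne/day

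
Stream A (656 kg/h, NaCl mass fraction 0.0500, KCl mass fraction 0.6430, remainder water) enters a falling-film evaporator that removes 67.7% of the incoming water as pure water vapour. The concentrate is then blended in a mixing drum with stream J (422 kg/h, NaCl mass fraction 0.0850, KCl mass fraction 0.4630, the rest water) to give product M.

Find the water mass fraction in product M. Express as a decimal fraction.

0.2716

Vapour removed = 0.677×0.307×656 = 136.34 kg/h; concentrate = 519.66 kg/h.
water reaching the mixer = 65.05 (from concentrate) + 422×0.452 = 255.79 kg/h.
Product flow = 519.66 + 422 = 941.66 kg/h; water fraction = 0.2716.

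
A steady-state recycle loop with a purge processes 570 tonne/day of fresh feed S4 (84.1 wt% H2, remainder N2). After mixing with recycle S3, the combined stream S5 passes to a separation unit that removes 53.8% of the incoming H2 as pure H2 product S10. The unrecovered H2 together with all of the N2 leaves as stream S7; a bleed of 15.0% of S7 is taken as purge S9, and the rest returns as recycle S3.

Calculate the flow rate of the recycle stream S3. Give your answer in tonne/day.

N2 enters only via S4 and leaves only via the purge: 570×0.159 = 0.150×(N2 in S7), and the separation unit passes all N2, so N2 in S5 = N2 in S7 = 604.2 tonne/day.
H2 in S5: m_A = 570×0.841 + (1−0.150)·(1−0.538)·m_A, so m_A = 479.37/0.6073 = 789.35 tonne/day.
S7 = (1−0.538)×789.35 + 604.2 = 968.88 tonne/day.
Recycle S3 = (1−0.150)×968.88 = 823.55 tonne/day.

823.5 tonne/day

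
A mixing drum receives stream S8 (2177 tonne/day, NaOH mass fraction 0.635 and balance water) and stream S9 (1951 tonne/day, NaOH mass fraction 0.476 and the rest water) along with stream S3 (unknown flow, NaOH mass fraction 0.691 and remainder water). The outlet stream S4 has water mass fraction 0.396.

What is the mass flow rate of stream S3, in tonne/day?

2095 tonne/day

Let S3 be the unknown flow. Total out = 4128 + S3.
water balance: 1816.9 + 0.309·S3 = 0.396·(4128 + S3)
(0.309 − 0.396)·S3 = 0.396×4128 − 1816.9 = -182.24
S3 = -182.24 / -0.087 = 2094.7 tonne/day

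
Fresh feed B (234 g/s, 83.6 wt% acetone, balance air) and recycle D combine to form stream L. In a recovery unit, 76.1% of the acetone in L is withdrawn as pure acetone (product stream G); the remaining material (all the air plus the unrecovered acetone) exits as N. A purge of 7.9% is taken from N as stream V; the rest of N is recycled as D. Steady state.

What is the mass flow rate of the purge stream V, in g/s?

43.11 g/s

air enters only via B and leaves only via the purge: 234×0.164 = 0.079×(air in N), and the recovery unit passes all air, so air in L = air in N = 485.77 g/s.
acetone in L: m_A = 234×0.836 + (1−0.079)·(1−0.761)·m_A, so m_A = 195.62/0.7799 = 250.84 g/s.
N = (1−0.761)×250.84 + 485.77 = 545.72 g/s.
Purge V = 0.079×545.72 = 43.112 g/s.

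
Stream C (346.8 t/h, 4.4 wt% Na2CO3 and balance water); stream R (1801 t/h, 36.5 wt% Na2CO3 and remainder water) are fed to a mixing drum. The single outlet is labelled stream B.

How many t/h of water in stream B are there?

water out = water in = 346.8×0.956 + 1801×0.635 = 1475.2 t/h.

1475 t/h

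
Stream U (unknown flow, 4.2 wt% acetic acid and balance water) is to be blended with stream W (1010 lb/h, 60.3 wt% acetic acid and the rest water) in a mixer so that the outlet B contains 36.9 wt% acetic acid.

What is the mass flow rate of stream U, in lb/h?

Let U be the unknown flow. Total out = 1010 + U.
acetic acid balance: 609.03 + 0.042·U = 0.369·(1010 + U)
(0.042 − 0.369)·U = 0.369×1010 − 609.03 = -236.34
U = -236.34 / -0.327 = 722.75 lb/h

722.8 lb/h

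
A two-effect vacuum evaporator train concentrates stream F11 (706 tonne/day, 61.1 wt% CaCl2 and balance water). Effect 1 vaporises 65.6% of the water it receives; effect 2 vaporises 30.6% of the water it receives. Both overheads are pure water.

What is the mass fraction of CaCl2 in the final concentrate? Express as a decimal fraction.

0.8681

water in feed = 706×0.389 = 274.63 tonne/day.
After stage 1: water left = (1−0.656)×274.63 = 94.474; stream total = 525.84 tonne/day.
After stage 2: water left = (1−0.306)×94.474 = 65.565; final concentrate = 496.93 tonne/day.
CaCl2 fraction = 431.37/496.93 = 0.8681.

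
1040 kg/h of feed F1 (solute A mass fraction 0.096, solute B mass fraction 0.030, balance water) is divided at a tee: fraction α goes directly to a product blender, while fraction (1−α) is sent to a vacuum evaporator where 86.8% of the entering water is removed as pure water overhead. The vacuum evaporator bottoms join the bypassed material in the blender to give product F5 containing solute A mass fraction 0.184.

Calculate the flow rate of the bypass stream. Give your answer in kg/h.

384.4 kg/h

All 1040×0.096 = 99.84 kg/h of solute A reaches F5, so F5 = 99.84/0.184 = 542.61 kg/h and vapour = 497.39 kg/h.
The evaporator receives (1−α)·1040 of feed at 0.874 water and removes 0.868 of that water:
0.868×0.874×(1−α)×1040 = 497.39
(1−α) = 497.39/788.98 = 0.6304;  α = 0.3696.
Bypass flow = 0.3696×1040 = 384.36 kg/h.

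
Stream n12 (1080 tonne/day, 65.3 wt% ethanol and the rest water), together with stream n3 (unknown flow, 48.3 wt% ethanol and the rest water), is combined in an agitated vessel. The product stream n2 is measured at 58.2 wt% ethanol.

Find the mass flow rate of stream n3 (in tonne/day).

774.5 tonne/day

Let n3 be the unknown flow. Total out = 1080 + n3.
ethanol balance: 705.24 + 0.483·n3 = 0.582·(1080 + n3)
(0.483 − 0.582)·n3 = 0.582×1080 − 705.24 = -76.68
n3 = -76.68 / -0.099 = 774.55 tonne/day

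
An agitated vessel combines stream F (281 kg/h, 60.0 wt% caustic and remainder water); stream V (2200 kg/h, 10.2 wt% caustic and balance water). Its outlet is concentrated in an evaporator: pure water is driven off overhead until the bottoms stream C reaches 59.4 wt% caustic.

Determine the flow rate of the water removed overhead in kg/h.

caustic entering = 281×0.600 + 2200×0.102 = 393 kg/h.
All caustic reports to C, so C = 393/0.594 = 661.62 kg/h.
Total feed = 2481 kg/h; overhead = 2481 − 661.62 = 1819.4 kg/h.

1819 kg/h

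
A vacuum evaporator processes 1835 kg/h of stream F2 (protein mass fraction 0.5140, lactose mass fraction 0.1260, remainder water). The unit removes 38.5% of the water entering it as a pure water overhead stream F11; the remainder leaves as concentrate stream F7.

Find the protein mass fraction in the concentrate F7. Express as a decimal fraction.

protein is not removed: 1835×0.514 = 943.19 kg/h of protein enters F7.
water entering = 1835×0.360 = 660.6 kg/h; overhead removed = 0.385×660.6 = 254.33 kg/h.
Concentrate = 1835 − 254.33 = 1580.7 kg/h.
Mass fraction = 943.19/1580.7 = 0.5967.

0.5967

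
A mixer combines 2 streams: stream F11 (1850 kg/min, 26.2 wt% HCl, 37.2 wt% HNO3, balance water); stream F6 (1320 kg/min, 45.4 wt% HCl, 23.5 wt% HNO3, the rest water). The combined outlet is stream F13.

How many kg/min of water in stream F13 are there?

water out = water in = 1850×0.366 + 1320×0.311 = 1087.6 kg/min.

1088 kg/min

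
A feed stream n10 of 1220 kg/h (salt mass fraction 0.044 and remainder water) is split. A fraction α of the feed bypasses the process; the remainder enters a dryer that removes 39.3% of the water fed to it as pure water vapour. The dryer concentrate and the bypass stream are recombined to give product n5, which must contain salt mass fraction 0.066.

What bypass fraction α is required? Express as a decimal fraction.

All 1220×0.044 = 53.68 kg/h of salt reaches n5, so n5 = 53.68/0.066 = 813.33 kg/h and vapour = 406.67 kg/h.
The evaporator receives (1−α)·1220 of feed at 0.956 water and removes 0.393 of that water:
0.393×0.956×(1−α)×1220 = 406.67
(1−α) = 406.67/458.36 = 0.8872;  α = 0.1128.

0.113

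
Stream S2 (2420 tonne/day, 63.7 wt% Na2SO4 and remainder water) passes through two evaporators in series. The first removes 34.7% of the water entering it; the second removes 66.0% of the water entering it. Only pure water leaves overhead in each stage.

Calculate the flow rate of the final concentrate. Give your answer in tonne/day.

1737 tonne/day

water in feed = 2420×0.363 = 878.46 tonne/day.
After stage 1: water left = (1−0.347)×878.46 = 573.63; stream total = 2115.2 tonne/day.
After stage 2: water left = (1−0.660)×573.63 = 195.04; final concentrate = 1736.6 tonne/day.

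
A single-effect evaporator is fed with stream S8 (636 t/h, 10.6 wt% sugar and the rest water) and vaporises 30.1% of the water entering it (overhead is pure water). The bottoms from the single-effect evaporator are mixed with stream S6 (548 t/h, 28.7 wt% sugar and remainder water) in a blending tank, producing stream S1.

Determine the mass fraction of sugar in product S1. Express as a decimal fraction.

0.222

Vapour removed = 0.301×0.894×636 = 171.14 t/h; concentrate = 464.86 t/h.
sugar reaching the mixer = 67.416 (from concentrate) + 548×0.287 = 224.69 t/h.
Product flow = 464.86 + 548 = 1012.9 t/h; sugar fraction = 0.222.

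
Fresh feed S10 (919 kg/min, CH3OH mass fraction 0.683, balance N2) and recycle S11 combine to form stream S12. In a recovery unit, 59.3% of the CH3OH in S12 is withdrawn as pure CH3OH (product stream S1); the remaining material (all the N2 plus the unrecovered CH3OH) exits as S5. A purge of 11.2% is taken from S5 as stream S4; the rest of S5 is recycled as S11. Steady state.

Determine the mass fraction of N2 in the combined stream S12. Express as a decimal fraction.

N2 enters only via S10 and leaves only via the purge: 919×0.317 = 0.112×(N2 in S5), and the recovery unit passes all N2, so N2 in S12 = N2 in S5 = 2601.1 kg/min.
CH3OH in S12: m_A = 919×0.683 + (1−0.112)·(1−0.593)·m_A, so m_A = 627.68/0.6386 = 982.92 kg/min.
S12 = 982.92 + 2601.1 = 3584 kg/min.
N2 fraction in S12 = 2601.1/3584 = 0.726.

0.726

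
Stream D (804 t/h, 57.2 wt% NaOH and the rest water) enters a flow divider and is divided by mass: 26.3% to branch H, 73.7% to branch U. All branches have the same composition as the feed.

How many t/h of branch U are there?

Branch U flow = 0.737×804 = 592.55 t/h.

592.5 t/h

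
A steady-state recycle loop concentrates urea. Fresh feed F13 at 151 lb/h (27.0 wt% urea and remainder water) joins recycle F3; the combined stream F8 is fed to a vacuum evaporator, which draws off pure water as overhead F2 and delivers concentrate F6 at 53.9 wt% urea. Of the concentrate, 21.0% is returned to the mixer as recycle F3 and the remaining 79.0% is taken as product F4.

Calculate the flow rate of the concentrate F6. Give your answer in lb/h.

95.75 lb/h

Overall urea balance (none leaves overhead): urea in fresh feed = urea in product, i.e. 151×0.270 = (1−0.210)·F6·0.539.
F6 = 40.77/(0.539×0.790) = 95.747 lb/h.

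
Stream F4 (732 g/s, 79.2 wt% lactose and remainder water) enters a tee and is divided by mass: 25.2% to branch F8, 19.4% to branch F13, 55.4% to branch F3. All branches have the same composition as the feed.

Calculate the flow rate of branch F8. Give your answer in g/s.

Branch F8 flow = 0.252×732 = 184.46 g/s.

184.5 g/s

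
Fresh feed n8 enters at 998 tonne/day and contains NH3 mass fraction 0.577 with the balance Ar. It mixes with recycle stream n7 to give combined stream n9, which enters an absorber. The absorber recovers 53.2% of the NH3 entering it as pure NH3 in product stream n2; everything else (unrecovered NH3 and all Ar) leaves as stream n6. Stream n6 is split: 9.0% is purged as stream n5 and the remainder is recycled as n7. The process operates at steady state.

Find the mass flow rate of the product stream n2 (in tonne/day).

NH3 in n9: m_A = 998×0.577 + (1−0.090)·(1−0.532)·m_A, so m_A = 575.85/0.5741 = 1003 tonne/day.
Product n2 = 0.532×1003 = 533.6 tonne/day.

533.6 tonne/day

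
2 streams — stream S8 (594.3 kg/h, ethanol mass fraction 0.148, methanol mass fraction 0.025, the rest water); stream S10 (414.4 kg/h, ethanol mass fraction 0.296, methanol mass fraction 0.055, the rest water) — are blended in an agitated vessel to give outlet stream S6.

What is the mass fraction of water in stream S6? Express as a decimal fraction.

Total flow out = 594.3 + 414.4 = 1008.7 kg/h.
water in = 594.3×0.827 + 414.4×0.649 = 760.43 kg/h.
water mass fraction in S6 = 760.43/1008.7 = 0.754.

0.754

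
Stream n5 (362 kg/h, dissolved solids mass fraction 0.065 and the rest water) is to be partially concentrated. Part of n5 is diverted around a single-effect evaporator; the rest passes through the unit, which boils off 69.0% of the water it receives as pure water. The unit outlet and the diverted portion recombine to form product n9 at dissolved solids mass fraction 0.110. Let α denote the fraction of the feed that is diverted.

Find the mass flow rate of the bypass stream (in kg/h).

All 362×0.065 = 23.53 kg/h of dissolved solids reaches n9, so n9 = 23.53/0.110 = 213.91 kg/h and vapour = 148.09 kg/h.
The evaporator receives (1−α)·362 of feed at 0.935 water and removes 0.690 of that water:
0.690×0.935×(1−α)×362 = 148.09
(1−α) = 148.09/233.54 = 0.6341;  α = 0.3659.
Bypass flow = 0.3659×362 = 132.46 kg/h.

132.5 kg/h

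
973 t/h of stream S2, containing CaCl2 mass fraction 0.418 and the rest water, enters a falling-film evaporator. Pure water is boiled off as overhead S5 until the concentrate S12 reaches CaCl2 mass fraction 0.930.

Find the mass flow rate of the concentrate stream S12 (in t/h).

CaCl2 is conserved: 973×0.418 = 406.71 t/h all reports to the concentrate.
Concentrate = 406.71/(target fraction) = 437.33 t/h.

437.3 t/h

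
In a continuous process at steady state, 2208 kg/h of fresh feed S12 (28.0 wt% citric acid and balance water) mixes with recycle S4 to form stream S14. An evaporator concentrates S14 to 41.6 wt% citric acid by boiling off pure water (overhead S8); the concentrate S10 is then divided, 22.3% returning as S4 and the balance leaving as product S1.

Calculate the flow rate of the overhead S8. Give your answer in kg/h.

Overall citric acid balance (none leaves overhead): citric acid in fresh feed = citric acid in product, i.e. 2208×0.280 = (1−0.223)·S10·0.416.
S10 = 618.24/(0.416×0.777) = 1912.7 kg/h.
Recycle S4 = 0.223×1912.7 = 426.53 kg/h.
Combined feed S14 = 2208 + 426.53 = 2634.5 kg/h.
Overhead S8 = S14 − S10 = 2634.5 − 1912.7 = 721.85 kg/h.

721.8 kg/h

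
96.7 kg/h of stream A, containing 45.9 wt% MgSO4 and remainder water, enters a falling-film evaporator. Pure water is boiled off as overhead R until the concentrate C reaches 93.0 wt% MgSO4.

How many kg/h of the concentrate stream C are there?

MgSO4 is conserved: 96.7×0.459 = 44.385 kg/h all reports to the concentrate.
Concentrate = 44.385/(target fraction) = 47.726 kg/h.

47.73 kg/h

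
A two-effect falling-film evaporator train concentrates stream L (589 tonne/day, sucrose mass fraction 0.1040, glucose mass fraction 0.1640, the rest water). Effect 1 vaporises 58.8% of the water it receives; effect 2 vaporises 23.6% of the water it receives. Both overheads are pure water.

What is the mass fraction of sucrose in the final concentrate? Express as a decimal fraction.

water in feed = 589×0.732 = 431.15 tonne/day.
After stage 1: water left = (1−0.588)×431.15 = 177.63; stream total = 335.48 tonne/day.
After stage 2: water left = (1−0.236)×177.63 = 135.71; final concentrate = 293.56 tonne/day.
sucrose fraction = 61.256/293.56 = 0.2087.

0.2087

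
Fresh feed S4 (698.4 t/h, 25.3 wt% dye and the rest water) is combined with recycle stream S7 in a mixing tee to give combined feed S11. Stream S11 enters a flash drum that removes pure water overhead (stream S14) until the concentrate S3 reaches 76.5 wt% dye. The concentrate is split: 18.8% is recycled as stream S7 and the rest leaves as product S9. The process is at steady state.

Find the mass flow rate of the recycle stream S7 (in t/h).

Overall dye balance (none leaves overhead): dye in fresh feed = dye in product, i.e. 698.4×0.253 = (1−0.188)·S3·0.765.
S3 = 176.7/(0.765×0.812) = 284.45 t/h.
Recycle S7 = 0.188×284.45 = 53.477 t/h.

53.48 t/h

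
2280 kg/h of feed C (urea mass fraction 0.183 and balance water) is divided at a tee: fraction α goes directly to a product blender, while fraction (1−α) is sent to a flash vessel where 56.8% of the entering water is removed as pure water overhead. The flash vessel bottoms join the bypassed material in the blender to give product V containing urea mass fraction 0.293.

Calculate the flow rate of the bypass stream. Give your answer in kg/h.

All 2280×0.183 = 417.24 kg/h of urea reaches V, so V = 417.24/0.293 = 1424 kg/h and vapour = 855.97 kg/h.
The evaporator receives (1−α)·2280 of feed at 0.817 water and removes 0.568 of that water:
0.568×0.817×(1−α)×2280 = 855.97
(1−α) = 855.97/1058 = 0.8090;  α = 0.1910.
Bypass flow = 0.1910×2280 = 435.45 kg/h.

435.5 kg/h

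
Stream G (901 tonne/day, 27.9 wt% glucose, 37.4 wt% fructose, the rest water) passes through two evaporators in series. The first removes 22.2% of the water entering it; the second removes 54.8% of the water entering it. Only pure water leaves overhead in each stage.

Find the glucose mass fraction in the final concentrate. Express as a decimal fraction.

water in feed = 901×0.347 = 312.65 tonne/day.
After stage 1: water left = (1−0.222)×312.65 = 243.24; stream total = 831.59 tonne/day.
After stage 2: water left = (1−0.548)×243.24 = 109.94; final concentrate = 698.3 tonne/day.
glucose fraction = 251.38/698.3 = 0.360.

0.360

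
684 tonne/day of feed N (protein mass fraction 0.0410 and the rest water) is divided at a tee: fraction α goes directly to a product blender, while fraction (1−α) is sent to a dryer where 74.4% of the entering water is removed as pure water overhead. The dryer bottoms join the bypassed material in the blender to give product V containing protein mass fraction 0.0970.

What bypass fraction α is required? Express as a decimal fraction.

All 684×0.041 = 28.044 tonne/day of protein reaches V, so V = 28.044/0.097 = 289.11 tonne/day and vapour = 394.89 tonne/day.
The evaporator receives (1−α)·684 of feed at 0.959 water and removes 0.744 of that water:
0.744×0.959×(1−α)×684 = 394.89
(1−α) = 394.89/488.03 = 0.8091;  α = 0.1909.

0.191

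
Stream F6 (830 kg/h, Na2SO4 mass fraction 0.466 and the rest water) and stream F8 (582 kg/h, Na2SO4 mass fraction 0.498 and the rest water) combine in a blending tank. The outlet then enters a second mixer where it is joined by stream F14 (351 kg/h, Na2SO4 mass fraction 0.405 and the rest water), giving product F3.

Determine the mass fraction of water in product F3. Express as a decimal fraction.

0.536

Overall, product flow = 1763 kg/h.
water in = 830×0.534 + 582×0.502 + 351×0.595 = 944.23 kg/h.
water fraction in F3 = 0.536.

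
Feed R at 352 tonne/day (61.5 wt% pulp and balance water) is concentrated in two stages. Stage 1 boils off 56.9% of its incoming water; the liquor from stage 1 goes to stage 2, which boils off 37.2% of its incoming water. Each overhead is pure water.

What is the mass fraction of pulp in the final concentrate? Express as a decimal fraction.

water in feed = 352×0.385 = 135.52 tonne/day.
After stage 1: water left = (1−0.569)×135.52 = 58.409; stream total = 274.89 tonne/day.
After stage 2: water left = (1−0.372)×58.409 = 36.681; final concentrate = 253.16 tonne/day.
pulp fraction = 216.48/253.16 = 0.8551.

0.8551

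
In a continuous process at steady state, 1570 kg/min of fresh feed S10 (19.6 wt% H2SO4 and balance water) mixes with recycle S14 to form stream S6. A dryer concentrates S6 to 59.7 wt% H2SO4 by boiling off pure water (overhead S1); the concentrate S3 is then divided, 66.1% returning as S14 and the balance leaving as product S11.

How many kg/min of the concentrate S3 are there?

1520 kg/min

Overall H2SO4 balance (none leaves overhead): H2SO4 in fresh feed = H2SO4 in product, i.e. 1570×0.196 = (1−0.661)·S3·0.597.
S3 = 307.72/(0.597×0.339) = 1520.5 kg/min.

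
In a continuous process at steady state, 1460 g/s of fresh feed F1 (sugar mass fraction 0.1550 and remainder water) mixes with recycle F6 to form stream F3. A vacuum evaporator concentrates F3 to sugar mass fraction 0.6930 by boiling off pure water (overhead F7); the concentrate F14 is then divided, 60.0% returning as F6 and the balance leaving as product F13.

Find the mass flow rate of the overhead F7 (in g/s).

Overall sugar balance (none leaves overhead): sugar in fresh feed = sugar in product, i.e. 1460×0.155 = (1−0.600)·F14·0.693.
F14 = 226.3/(0.693×0.400) = 816.38 g/s.
Recycle F6 = 0.600×816.38 = 489.83 g/s.
Combined feed F3 = 1460 + 489.83 = 1949.8 g/s.
Overhead F7 = F3 − F14 = 1949.8 − 816.38 = 1133.4 g/s.

1133 g/s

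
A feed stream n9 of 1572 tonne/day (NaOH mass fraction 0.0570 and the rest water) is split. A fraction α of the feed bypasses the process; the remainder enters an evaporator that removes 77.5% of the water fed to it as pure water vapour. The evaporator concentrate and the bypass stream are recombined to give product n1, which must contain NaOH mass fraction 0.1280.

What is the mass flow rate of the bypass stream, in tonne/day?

378.9 tonne/day

All 1572×0.057 = 89.604 tonne/day of NaOH reaches n1, so n1 = 89.604/0.128 = 700.03 tonne/day and vapour = 871.97 tonne/day.
The evaporator receives (1−α)·1572 of feed at 0.943 water and removes 0.775 of that water:
0.775×0.943×(1−α)×1572 = 871.97
(1−α) = 871.97/1148.9 = 0.7590;  α = 0.2410.
Bypass flow = 0.2410×1572 = 378.87 tonne/day.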